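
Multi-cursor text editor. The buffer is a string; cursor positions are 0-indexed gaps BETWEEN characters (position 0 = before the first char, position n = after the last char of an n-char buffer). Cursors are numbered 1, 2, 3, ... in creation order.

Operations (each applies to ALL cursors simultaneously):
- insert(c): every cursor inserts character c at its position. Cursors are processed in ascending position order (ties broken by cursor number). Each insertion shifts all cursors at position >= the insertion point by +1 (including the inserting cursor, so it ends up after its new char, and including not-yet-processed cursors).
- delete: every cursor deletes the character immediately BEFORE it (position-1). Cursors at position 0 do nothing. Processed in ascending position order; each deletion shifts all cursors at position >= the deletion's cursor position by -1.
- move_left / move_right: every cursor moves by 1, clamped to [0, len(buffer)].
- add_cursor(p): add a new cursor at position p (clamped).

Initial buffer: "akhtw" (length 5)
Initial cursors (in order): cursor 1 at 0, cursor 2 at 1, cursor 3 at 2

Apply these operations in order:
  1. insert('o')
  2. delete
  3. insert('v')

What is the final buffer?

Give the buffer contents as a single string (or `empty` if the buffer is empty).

Answer: vavkvhtw

Derivation:
After op 1 (insert('o')): buffer="oaokohtw" (len 8), cursors c1@1 c2@3 c3@5, authorship 1.2.3...
After op 2 (delete): buffer="akhtw" (len 5), cursors c1@0 c2@1 c3@2, authorship .....
After op 3 (insert('v')): buffer="vavkvhtw" (len 8), cursors c1@1 c2@3 c3@5, authorship 1.2.3...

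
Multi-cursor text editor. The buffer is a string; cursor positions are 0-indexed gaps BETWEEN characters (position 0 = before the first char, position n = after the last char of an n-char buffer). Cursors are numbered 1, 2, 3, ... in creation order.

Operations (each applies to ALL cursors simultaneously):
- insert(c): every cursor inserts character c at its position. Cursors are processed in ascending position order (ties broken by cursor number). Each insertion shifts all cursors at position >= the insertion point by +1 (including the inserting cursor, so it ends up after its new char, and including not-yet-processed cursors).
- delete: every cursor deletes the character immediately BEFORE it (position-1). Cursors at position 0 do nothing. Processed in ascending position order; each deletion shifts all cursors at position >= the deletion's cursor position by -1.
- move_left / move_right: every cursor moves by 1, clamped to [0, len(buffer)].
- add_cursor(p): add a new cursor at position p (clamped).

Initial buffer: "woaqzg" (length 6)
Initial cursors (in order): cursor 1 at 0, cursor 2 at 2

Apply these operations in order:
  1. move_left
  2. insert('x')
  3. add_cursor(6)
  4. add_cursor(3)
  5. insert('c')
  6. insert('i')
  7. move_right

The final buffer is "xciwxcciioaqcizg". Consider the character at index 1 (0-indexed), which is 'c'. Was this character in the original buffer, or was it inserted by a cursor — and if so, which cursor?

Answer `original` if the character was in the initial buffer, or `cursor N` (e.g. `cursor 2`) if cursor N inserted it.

Answer: cursor 1

Derivation:
After op 1 (move_left): buffer="woaqzg" (len 6), cursors c1@0 c2@1, authorship ......
After op 2 (insert('x')): buffer="xwxoaqzg" (len 8), cursors c1@1 c2@3, authorship 1.2.....
After op 3 (add_cursor(6)): buffer="xwxoaqzg" (len 8), cursors c1@1 c2@3 c3@6, authorship 1.2.....
After op 4 (add_cursor(3)): buffer="xwxoaqzg" (len 8), cursors c1@1 c2@3 c4@3 c3@6, authorship 1.2.....
After op 5 (insert('c')): buffer="xcwxccoaqczg" (len 12), cursors c1@2 c2@6 c4@6 c3@10, authorship 11.224...3..
After op 6 (insert('i')): buffer="xciwxcciioaqcizg" (len 16), cursors c1@3 c2@9 c4@9 c3@14, authorship 111.22424...33..
After op 7 (move_right): buffer="xciwxcciioaqcizg" (len 16), cursors c1@4 c2@10 c4@10 c3@15, authorship 111.22424...33..
Authorship (.=original, N=cursor N): 1 1 1 . 2 2 4 2 4 . . . 3 3 . .
Index 1: author = 1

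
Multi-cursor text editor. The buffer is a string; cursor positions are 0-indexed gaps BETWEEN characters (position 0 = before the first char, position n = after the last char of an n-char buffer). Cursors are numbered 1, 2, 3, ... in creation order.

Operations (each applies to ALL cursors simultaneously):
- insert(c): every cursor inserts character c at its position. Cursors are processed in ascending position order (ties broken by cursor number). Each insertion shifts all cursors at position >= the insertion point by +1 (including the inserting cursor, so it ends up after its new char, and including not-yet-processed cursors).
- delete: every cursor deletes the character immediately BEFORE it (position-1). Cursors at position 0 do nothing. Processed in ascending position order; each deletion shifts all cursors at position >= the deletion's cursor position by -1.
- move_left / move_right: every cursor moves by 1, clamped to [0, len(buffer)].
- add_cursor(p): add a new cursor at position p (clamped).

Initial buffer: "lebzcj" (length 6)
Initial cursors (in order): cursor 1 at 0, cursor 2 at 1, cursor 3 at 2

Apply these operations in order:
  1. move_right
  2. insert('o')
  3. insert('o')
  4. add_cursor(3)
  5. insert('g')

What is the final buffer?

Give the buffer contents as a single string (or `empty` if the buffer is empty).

Answer: looggeoogboogzcj

Derivation:
After op 1 (move_right): buffer="lebzcj" (len 6), cursors c1@1 c2@2 c3@3, authorship ......
After op 2 (insert('o')): buffer="loeobozcj" (len 9), cursors c1@2 c2@4 c3@6, authorship .1.2.3...
After op 3 (insert('o')): buffer="looeooboozcj" (len 12), cursors c1@3 c2@6 c3@9, authorship .11.22.33...
After op 4 (add_cursor(3)): buffer="looeooboozcj" (len 12), cursors c1@3 c4@3 c2@6 c3@9, authorship .11.22.33...
After op 5 (insert('g')): buffer="looggeoogboogzcj" (len 16), cursors c1@5 c4@5 c2@9 c3@13, authorship .1114.222.333...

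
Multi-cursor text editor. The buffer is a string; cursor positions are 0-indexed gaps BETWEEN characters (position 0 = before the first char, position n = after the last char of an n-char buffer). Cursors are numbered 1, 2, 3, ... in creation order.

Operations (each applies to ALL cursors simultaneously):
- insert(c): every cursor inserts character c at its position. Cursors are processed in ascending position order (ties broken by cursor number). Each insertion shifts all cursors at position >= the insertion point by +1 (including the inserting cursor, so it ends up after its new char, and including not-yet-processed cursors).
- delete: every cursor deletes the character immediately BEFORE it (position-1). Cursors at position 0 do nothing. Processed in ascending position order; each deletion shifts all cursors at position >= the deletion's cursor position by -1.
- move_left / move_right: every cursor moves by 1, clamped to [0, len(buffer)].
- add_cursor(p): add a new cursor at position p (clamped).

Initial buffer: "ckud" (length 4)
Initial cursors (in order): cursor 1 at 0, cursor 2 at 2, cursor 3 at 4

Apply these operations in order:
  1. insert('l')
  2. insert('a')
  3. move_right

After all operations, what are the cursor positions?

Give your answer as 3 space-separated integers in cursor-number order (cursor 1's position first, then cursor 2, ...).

Answer: 3 7 10

Derivation:
After op 1 (insert('l')): buffer="lckludl" (len 7), cursors c1@1 c2@4 c3@7, authorship 1..2..3
After op 2 (insert('a')): buffer="lacklaudla" (len 10), cursors c1@2 c2@6 c3@10, authorship 11..22..33
After op 3 (move_right): buffer="lacklaudla" (len 10), cursors c1@3 c2@7 c3@10, authorship 11..22..33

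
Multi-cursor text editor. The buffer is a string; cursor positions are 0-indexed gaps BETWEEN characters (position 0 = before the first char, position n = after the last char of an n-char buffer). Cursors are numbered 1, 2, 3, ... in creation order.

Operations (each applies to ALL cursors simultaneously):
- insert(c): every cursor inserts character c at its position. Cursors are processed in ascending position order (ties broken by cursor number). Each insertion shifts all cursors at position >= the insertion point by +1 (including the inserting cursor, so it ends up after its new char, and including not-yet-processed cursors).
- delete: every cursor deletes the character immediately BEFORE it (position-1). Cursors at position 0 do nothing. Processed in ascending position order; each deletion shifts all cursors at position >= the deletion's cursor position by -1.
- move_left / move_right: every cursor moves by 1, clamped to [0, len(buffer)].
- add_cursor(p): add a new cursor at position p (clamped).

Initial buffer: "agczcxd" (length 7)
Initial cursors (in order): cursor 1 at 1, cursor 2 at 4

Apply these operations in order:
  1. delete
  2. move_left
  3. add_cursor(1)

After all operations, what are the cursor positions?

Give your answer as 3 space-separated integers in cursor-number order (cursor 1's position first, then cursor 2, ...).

Answer: 0 1 1

Derivation:
After op 1 (delete): buffer="gccxd" (len 5), cursors c1@0 c2@2, authorship .....
After op 2 (move_left): buffer="gccxd" (len 5), cursors c1@0 c2@1, authorship .....
After op 3 (add_cursor(1)): buffer="gccxd" (len 5), cursors c1@0 c2@1 c3@1, authorship .....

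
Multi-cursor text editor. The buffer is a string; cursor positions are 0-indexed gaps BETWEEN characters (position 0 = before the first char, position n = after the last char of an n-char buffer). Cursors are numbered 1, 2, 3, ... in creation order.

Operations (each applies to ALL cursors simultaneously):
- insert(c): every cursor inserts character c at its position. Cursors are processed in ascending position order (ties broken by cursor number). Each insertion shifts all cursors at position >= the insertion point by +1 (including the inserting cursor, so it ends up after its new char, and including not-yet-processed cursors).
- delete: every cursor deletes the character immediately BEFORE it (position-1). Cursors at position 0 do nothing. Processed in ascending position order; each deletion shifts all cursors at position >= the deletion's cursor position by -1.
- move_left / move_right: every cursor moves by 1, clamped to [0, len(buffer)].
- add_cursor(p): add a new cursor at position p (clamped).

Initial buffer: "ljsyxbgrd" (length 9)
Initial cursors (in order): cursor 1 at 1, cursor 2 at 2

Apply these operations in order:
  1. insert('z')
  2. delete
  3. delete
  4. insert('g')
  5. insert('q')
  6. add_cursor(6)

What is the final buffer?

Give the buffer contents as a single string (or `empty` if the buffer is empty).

After op 1 (insert('z')): buffer="lzjzsyxbgrd" (len 11), cursors c1@2 c2@4, authorship .1.2.......
After op 2 (delete): buffer="ljsyxbgrd" (len 9), cursors c1@1 c2@2, authorship .........
After op 3 (delete): buffer="syxbgrd" (len 7), cursors c1@0 c2@0, authorship .......
After op 4 (insert('g')): buffer="ggsyxbgrd" (len 9), cursors c1@2 c2@2, authorship 12.......
After op 5 (insert('q')): buffer="ggqqsyxbgrd" (len 11), cursors c1@4 c2@4, authorship 1212.......
After op 6 (add_cursor(6)): buffer="ggqqsyxbgrd" (len 11), cursors c1@4 c2@4 c3@6, authorship 1212.......

Answer: ggqqsyxbgrd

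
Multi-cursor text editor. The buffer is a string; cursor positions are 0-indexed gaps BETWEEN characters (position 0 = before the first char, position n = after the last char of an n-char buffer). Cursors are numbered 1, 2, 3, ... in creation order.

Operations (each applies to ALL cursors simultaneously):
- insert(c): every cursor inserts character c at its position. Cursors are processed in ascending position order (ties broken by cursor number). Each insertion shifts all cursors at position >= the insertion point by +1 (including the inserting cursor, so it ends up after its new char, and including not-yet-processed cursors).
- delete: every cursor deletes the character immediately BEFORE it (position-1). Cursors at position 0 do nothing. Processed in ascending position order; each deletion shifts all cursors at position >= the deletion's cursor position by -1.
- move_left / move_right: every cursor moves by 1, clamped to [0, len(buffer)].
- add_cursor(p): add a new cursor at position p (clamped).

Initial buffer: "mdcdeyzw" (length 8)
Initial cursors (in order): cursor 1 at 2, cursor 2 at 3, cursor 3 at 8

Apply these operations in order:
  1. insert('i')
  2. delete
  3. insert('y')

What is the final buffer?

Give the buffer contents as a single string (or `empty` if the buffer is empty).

Answer: mdycydeyzwy

Derivation:
After op 1 (insert('i')): buffer="mdicideyzwi" (len 11), cursors c1@3 c2@5 c3@11, authorship ..1.2.....3
After op 2 (delete): buffer="mdcdeyzw" (len 8), cursors c1@2 c2@3 c3@8, authorship ........
After op 3 (insert('y')): buffer="mdycydeyzwy" (len 11), cursors c1@3 c2@5 c3@11, authorship ..1.2.....3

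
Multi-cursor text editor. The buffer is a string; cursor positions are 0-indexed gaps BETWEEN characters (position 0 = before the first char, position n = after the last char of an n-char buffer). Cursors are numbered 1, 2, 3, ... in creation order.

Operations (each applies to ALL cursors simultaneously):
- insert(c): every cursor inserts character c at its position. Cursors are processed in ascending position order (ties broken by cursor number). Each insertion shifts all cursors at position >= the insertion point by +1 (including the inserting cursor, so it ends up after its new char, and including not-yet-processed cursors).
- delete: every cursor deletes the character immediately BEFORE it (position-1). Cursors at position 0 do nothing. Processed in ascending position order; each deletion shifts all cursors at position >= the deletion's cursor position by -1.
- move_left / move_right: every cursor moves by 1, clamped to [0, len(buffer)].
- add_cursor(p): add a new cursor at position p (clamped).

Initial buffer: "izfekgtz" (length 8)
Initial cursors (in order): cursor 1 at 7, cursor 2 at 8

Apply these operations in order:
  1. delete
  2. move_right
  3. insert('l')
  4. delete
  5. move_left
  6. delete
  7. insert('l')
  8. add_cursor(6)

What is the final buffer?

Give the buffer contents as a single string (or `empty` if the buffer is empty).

Answer: izfllg

Derivation:
After op 1 (delete): buffer="izfekg" (len 6), cursors c1@6 c2@6, authorship ......
After op 2 (move_right): buffer="izfekg" (len 6), cursors c1@6 c2@6, authorship ......
After op 3 (insert('l')): buffer="izfekgll" (len 8), cursors c1@8 c2@8, authorship ......12
After op 4 (delete): buffer="izfekg" (len 6), cursors c1@6 c2@6, authorship ......
After op 5 (move_left): buffer="izfekg" (len 6), cursors c1@5 c2@5, authorship ......
After op 6 (delete): buffer="izfg" (len 4), cursors c1@3 c2@3, authorship ....
After op 7 (insert('l')): buffer="izfllg" (len 6), cursors c1@5 c2@5, authorship ...12.
After op 8 (add_cursor(6)): buffer="izfllg" (len 6), cursors c1@5 c2@5 c3@6, authorship ...12.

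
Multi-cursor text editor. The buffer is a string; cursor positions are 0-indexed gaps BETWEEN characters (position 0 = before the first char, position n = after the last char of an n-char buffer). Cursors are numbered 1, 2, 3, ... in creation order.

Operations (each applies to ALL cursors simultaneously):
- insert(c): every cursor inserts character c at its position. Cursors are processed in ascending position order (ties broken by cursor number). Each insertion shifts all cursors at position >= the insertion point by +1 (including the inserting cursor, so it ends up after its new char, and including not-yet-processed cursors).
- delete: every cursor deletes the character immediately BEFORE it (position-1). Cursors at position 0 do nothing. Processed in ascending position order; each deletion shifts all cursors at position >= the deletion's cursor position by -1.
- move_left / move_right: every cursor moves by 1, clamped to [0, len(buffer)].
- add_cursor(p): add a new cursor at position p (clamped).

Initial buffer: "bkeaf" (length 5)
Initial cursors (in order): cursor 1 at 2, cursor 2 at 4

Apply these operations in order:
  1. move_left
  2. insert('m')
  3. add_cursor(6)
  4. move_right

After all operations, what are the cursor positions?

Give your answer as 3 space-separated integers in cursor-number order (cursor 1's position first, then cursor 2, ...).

Answer: 3 6 7

Derivation:
After op 1 (move_left): buffer="bkeaf" (len 5), cursors c1@1 c2@3, authorship .....
After op 2 (insert('m')): buffer="bmkemaf" (len 7), cursors c1@2 c2@5, authorship .1..2..
After op 3 (add_cursor(6)): buffer="bmkemaf" (len 7), cursors c1@2 c2@5 c3@6, authorship .1..2..
After op 4 (move_right): buffer="bmkemaf" (len 7), cursors c1@3 c2@6 c3@7, authorship .1..2..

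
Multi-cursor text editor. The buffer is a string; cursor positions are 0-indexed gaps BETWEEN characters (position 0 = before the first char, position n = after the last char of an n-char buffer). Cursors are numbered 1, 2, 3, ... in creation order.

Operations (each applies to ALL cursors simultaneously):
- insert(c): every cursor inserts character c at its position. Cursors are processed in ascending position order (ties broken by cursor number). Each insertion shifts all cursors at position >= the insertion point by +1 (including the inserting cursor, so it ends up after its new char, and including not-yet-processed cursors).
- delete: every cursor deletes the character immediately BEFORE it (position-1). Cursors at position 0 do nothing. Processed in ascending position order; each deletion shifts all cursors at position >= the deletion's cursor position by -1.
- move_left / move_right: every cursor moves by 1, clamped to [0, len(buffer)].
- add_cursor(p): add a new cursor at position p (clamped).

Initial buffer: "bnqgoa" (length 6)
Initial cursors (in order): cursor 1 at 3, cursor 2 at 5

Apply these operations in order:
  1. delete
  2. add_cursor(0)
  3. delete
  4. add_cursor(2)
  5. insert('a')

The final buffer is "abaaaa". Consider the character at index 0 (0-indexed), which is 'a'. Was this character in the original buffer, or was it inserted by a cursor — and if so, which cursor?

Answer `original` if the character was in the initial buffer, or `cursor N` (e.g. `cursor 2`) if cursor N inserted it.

Answer: cursor 3

Derivation:
After op 1 (delete): buffer="bnga" (len 4), cursors c1@2 c2@3, authorship ....
After op 2 (add_cursor(0)): buffer="bnga" (len 4), cursors c3@0 c1@2 c2@3, authorship ....
After op 3 (delete): buffer="ba" (len 2), cursors c3@0 c1@1 c2@1, authorship ..
After op 4 (add_cursor(2)): buffer="ba" (len 2), cursors c3@0 c1@1 c2@1 c4@2, authorship ..
After op 5 (insert('a')): buffer="abaaaa" (len 6), cursors c3@1 c1@4 c2@4 c4@6, authorship 3.12.4
Authorship (.=original, N=cursor N): 3 . 1 2 . 4
Index 0: author = 3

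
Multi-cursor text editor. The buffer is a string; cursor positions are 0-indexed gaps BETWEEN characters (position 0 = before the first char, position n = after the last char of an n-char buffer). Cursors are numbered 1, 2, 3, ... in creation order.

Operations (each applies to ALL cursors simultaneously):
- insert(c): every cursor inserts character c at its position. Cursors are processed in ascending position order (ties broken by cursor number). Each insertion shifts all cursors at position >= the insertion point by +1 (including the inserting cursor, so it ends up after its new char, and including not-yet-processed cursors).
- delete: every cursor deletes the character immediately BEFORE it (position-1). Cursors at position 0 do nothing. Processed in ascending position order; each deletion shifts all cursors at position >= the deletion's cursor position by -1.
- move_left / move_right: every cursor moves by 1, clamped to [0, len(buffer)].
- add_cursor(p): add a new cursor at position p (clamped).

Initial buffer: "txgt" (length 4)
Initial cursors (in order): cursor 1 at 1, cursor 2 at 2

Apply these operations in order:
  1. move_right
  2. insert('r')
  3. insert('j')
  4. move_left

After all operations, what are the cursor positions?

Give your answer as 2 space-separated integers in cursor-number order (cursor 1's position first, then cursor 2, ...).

After op 1 (move_right): buffer="txgt" (len 4), cursors c1@2 c2@3, authorship ....
After op 2 (insert('r')): buffer="txrgrt" (len 6), cursors c1@3 c2@5, authorship ..1.2.
After op 3 (insert('j')): buffer="txrjgrjt" (len 8), cursors c1@4 c2@7, authorship ..11.22.
After op 4 (move_left): buffer="txrjgrjt" (len 8), cursors c1@3 c2@6, authorship ..11.22.

Answer: 3 6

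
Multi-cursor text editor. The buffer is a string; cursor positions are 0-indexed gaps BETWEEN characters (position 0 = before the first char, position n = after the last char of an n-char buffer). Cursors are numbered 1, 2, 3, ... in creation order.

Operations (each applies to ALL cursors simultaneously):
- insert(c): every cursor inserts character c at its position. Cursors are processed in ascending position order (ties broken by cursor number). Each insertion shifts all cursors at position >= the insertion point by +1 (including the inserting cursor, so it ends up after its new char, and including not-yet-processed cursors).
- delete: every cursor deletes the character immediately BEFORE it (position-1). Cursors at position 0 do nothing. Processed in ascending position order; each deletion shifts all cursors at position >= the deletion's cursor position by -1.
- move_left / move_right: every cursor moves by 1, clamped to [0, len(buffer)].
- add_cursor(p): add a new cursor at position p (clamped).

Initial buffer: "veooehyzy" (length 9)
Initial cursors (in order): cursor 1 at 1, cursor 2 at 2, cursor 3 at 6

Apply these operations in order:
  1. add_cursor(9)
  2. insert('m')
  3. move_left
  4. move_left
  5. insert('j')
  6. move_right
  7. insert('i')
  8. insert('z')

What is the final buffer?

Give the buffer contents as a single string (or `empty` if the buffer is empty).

Answer: jvizmjeizmooejhizmyzjyizm

Derivation:
After op 1 (add_cursor(9)): buffer="veooehyzy" (len 9), cursors c1@1 c2@2 c3@6 c4@9, authorship .........
After op 2 (insert('m')): buffer="vmemooehmyzym" (len 13), cursors c1@2 c2@4 c3@9 c4@13, authorship .1.2....3...4
After op 3 (move_left): buffer="vmemooehmyzym" (len 13), cursors c1@1 c2@3 c3@8 c4@12, authorship .1.2....3...4
After op 4 (move_left): buffer="vmemooehmyzym" (len 13), cursors c1@0 c2@2 c3@7 c4@11, authorship .1.2....3...4
After op 5 (insert('j')): buffer="jvmjemooejhmyzjym" (len 17), cursors c1@1 c2@4 c3@10 c4@15, authorship 1.12.2...3.3..4.4
After op 6 (move_right): buffer="jvmjemooejhmyzjym" (len 17), cursors c1@2 c2@5 c3@11 c4@16, authorship 1.12.2...3.3..4.4
After op 7 (insert('i')): buffer="jvimjeimooejhimyzjyim" (len 21), cursors c1@3 c2@7 c3@14 c4@20, authorship 1.112.22...3.33..4.44
After op 8 (insert('z')): buffer="jvizmjeizmooejhizmyzjyizm" (len 25), cursors c1@4 c2@9 c3@17 c4@24, authorship 1.1112.222...3.333..4.444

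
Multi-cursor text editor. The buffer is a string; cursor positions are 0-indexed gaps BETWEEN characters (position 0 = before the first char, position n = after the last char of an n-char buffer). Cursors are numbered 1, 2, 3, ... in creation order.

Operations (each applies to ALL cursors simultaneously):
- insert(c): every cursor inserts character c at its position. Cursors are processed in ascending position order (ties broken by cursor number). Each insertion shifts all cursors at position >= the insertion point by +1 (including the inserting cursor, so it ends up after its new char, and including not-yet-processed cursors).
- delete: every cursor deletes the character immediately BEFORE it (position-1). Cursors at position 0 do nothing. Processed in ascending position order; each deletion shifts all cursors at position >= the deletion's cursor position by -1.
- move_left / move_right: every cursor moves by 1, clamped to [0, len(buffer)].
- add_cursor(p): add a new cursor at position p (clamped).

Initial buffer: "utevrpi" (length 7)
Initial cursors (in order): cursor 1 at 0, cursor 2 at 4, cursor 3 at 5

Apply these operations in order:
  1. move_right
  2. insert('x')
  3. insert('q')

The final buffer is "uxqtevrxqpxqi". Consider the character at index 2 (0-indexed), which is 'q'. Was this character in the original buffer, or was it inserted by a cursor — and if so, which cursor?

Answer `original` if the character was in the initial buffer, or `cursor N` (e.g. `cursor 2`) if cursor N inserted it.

After op 1 (move_right): buffer="utevrpi" (len 7), cursors c1@1 c2@5 c3@6, authorship .......
After op 2 (insert('x')): buffer="uxtevrxpxi" (len 10), cursors c1@2 c2@7 c3@9, authorship .1....2.3.
After op 3 (insert('q')): buffer="uxqtevrxqpxqi" (len 13), cursors c1@3 c2@9 c3@12, authorship .11....22.33.
Authorship (.=original, N=cursor N): . 1 1 . . . . 2 2 . 3 3 .
Index 2: author = 1

Answer: cursor 1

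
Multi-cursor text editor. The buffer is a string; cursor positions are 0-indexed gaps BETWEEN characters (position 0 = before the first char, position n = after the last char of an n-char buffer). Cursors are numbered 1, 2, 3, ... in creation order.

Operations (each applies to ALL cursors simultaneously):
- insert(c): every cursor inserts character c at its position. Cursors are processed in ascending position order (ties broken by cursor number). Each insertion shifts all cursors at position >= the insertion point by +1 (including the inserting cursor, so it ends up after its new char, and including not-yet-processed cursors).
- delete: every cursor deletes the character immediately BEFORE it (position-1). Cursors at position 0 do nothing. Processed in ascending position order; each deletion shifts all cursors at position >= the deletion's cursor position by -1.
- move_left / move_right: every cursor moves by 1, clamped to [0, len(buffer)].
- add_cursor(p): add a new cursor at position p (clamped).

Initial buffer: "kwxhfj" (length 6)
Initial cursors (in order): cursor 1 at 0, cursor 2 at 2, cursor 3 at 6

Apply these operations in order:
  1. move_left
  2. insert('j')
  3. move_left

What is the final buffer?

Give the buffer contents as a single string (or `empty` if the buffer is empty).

Answer: jkjwxhfjj

Derivation:
After op 1 (move_left): buffer="kwxhfj" (len 6), cursors c1@0 c2@1 c3@5, authorship ......
After op 2 (insert('j')): buffer="jkjwxhfjj" (len 9), cursors c1@1 c2@3 c3@8, authorship 1.2....3.
After op 3 (move_left): buffer="jkjwxhfjj" (len 9), cursors c1@0 c2@2 c3@7, authorship 1.2....3.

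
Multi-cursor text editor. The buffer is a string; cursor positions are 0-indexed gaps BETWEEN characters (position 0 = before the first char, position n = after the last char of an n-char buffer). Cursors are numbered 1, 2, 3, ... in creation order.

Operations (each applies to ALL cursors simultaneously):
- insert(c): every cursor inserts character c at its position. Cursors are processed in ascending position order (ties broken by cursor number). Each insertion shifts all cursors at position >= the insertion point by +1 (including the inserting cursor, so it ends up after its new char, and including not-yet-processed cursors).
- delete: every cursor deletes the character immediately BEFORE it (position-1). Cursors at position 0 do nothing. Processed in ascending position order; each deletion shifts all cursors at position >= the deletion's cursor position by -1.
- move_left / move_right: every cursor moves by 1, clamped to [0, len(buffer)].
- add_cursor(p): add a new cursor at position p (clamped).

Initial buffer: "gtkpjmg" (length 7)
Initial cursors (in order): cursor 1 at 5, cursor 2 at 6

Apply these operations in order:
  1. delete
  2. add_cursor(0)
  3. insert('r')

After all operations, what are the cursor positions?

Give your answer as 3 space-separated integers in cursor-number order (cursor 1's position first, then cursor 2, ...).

Answer: 7 7 1

Derivation:
After op 1 (delete): buffer="gtkpg" (len 5), cursors c1@4 c2@4, authorship .....
After op 2 (add_cursor(0)): buffer="gtkpg" (len 5), cursors c3@0 c1@4 c2@4, authorship .....
After op 3 (insert('r')): buffer="rgtkprrg" (len 8), cursors c3@1 c1@7 c2@7, authorship 3....12.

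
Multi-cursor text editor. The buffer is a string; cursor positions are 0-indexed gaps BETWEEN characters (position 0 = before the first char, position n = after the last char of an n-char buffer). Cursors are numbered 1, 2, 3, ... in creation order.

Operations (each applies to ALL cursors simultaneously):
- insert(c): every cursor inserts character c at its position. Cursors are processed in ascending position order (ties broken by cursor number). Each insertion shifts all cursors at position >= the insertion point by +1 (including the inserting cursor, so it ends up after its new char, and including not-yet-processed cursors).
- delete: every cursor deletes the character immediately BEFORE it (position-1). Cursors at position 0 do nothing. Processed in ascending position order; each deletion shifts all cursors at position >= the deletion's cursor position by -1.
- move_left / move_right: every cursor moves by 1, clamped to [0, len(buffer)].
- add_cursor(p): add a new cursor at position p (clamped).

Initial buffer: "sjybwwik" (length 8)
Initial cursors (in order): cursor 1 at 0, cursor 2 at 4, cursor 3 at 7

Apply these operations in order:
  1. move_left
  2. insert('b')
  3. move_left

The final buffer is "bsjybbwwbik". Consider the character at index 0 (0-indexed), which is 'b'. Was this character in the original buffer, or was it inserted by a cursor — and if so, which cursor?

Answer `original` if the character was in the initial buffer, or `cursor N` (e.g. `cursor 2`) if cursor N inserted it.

Answer: cursor 1

Derivation:
After op 1 (move_left): buffer="sjybwwik" (len 8), cursors c1@0 c2@3 c3@6, authorship ........
After op 2 (insert('b')): buffer="bsjybbwwbik" (len 11), cursors c1@1 c2@5 c3@9, authorship 1...2...3..
After op 3 (move_left): buffer="bsjybbwwbik" (len 11), cursors c1@0 c2@4 c3@8, authorship 1...2...3..
Authorship (.=original, N=cursor N): 1 . . . 2 . . . 3 . .
Index 0: author = 1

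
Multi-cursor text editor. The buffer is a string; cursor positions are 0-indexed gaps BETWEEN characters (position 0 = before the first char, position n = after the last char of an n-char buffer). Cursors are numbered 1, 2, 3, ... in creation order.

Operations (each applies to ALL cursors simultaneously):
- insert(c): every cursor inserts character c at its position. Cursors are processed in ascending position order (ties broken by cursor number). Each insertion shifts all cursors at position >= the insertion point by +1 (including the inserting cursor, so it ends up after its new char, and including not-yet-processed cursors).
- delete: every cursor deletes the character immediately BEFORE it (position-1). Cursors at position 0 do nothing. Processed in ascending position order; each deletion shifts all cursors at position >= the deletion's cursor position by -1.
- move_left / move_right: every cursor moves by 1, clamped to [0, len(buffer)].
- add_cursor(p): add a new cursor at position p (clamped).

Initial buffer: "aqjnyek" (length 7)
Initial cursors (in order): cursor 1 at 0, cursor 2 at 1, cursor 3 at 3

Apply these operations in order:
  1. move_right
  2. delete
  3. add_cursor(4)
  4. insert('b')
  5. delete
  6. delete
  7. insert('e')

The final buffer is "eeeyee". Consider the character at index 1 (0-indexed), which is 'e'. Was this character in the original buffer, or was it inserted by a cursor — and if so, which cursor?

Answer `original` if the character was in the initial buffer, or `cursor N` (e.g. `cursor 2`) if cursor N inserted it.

After op 1 (move_right): buffer="aqjnyek" (len 7), cursors c1@1 c2@2 c3@4, authorship .......
After op 2 (delete): buffer="jyek" (len 4), cursors c1@0 c2@0 c3@1, authorship ....
After op 3 (add_cursor(4)): buffer="jyek" (len 4), cursors c1@0 c2@0 c3@1 c4@4, authorship ....
After op 4 (insert('b')): buffer="bbjbyekb" (len 8), cursors c1@2 c2@2 c3@4 c4@8, authorship 12.3...4
After op 5 (delete): buffer="jyek" (len 4), cursors c1@0 c2@0 c3@1 c4@4, authorship ....
After op 6 (delete): buffer="ye" (len 2), cursors c1@0 c2@0 c3@0 c4@2, authorship ..
After op 7 (insert('e')): buffer="eeeyee" (len 6), cursors c1@3 c2@3 c3@3 c4@6, authorship 123..4
Authorship (.=original, N=cursor N): 1 2 3 . . 4
Index 1: author = 2

Answer: cursor 2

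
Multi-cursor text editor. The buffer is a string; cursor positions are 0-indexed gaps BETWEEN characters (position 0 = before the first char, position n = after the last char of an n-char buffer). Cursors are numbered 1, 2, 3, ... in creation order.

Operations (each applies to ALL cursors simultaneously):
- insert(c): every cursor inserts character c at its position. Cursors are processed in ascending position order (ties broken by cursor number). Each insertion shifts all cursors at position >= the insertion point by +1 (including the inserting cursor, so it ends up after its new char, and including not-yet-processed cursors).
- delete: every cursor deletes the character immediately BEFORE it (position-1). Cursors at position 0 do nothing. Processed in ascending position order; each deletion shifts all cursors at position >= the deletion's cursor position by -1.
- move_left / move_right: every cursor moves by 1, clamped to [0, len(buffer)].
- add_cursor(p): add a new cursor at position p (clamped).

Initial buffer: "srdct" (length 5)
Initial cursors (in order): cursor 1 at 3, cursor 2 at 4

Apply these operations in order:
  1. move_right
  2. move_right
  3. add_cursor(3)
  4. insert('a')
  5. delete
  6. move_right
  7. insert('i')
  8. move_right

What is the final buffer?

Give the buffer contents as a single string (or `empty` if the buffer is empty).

After op 1 (move_right): buffer="srdct" (len 5), cursors c1@4 c2@5, authorship .....
After op 2 (move_right): buffer="srdct" (len 5), cursors c1@5 c2@5, authorship .....
After op 3 (add_cursor(3)): buffer="srdct" (len 5), cursors c3@3 c1@5 c2@5, authorship .....
After op 4 (insert('a')): buffer="srdactaa" (len 8), cursors c3@4 c1@8 c2@8, authorship ...3..12
After op 5 (delete): buffer="srdct" (len 5), cursors c3@3 c1@5 c2@5, authorship .....
After op 6 (move_right): buffer="srdct" (len 5), cursors c3@4 c1@5 c2@5, authorship .....
After op 7 (insert('i')): buffer="srdcitii" (len 8), cursors c3@5 c1@8 c2@8, authorship ....3.12
After op 8 (move_right): buffer="srdcitii" (len 8), cursors c3@6 c1@8 c2@8, authorship ....3.12

Answer: srdcitii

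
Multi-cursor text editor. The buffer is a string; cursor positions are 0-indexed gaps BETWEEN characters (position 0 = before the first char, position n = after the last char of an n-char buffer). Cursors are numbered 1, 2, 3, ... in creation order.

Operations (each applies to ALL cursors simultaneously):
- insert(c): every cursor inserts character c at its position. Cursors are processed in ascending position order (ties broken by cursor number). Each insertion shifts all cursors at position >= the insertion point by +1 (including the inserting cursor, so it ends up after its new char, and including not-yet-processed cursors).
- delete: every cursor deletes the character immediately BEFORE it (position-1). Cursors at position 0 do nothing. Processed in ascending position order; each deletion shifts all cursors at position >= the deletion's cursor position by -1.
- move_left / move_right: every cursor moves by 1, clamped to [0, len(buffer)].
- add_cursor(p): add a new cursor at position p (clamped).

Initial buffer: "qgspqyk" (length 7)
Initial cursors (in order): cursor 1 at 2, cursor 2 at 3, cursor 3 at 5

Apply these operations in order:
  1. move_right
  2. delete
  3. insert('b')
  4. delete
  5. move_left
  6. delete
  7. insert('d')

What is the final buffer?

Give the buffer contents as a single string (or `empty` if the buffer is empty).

Answer: dddqk

Derivation:
After op 1 (move_right): buffer="qgspqyk" (len 7), cursors c1@3 c2@4 c3@6, authorship .......
After op 2 (delete): buffer="qgqk" (len 4), cursors c1@2 c2@2 c3@3, authorship ....
After op 3 (insert('b')): buffer="qgbbqbk" (len 7), cursors c1@4 c2@4 c3@6, authorship ..12.3.
After op 4 (delete): buffer="qgqk" (len 4), cursors c1@2 c2@2 c3@3, authorship ....
After op 5 (move_left): buffer="qgqk" (len 4), cursors c1@1 c2@1 c3@2, authorship ....
After op 6 (delete): buffer="qk" (len 2), cursors c1@0 c2@0 c3@0, authorship ..
After op 7 (insert('d')): buffer="dddqk" (len 5), cursors c1@3 c2@3 c3@3, authorship 123..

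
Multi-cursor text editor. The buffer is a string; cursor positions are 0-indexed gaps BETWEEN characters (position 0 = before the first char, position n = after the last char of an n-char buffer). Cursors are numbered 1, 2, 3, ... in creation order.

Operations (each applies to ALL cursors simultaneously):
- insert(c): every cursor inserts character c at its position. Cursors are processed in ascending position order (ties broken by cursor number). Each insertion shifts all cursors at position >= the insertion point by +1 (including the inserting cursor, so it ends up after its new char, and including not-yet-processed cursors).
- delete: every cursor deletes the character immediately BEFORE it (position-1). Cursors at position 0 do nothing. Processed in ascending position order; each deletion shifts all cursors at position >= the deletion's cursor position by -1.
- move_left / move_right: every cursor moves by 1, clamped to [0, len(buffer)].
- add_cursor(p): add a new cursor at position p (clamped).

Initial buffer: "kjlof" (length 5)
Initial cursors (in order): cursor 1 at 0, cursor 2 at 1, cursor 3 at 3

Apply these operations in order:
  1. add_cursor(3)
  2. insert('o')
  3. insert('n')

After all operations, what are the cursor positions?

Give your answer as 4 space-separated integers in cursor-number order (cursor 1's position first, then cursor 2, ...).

After op 1 (add_cursor(3)): buffer="kjlof" (len 5), cursors c1@0 c2@1 c3@3 c4@3, authorship .....
After op 2 (insert('o')): buffer="okojlooof" (len 9), cursors c1@1 c2@3 c3@7 c4@7, authorship 1.2..34..
After op 3 (insert('n')): buffer="onkonjloonnof" (len 13), cursors c1@2 c2@5 c3@11 c4@11, authorship 11.22..3434..

Answer: 2 5 11 11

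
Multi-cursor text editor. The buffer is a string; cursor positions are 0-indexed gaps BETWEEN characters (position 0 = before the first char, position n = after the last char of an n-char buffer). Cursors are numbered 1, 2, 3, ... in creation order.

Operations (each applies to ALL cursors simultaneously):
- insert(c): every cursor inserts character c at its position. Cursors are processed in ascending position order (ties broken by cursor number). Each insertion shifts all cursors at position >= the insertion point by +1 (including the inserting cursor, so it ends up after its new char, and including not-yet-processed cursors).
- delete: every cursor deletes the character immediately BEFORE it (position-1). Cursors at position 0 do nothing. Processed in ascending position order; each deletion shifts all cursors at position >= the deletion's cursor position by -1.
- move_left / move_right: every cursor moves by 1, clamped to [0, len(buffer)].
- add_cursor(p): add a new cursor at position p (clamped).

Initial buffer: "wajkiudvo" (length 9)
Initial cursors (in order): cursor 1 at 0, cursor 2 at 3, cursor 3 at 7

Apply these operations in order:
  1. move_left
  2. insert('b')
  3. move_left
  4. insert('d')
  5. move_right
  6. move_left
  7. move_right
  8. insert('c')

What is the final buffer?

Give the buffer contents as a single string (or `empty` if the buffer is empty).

Answer: dbcwadbcjkiudbcdvo

Derivation:
After op 1 (move_left): buffer="wajkiudvo" (len 9), cursors c1@0 c2@2 c3@6, authorship .........
After op 2 (insert('b')): buffer="bwabjkiubdvo" (len 12), cursors c1@1 c2@4 c3@9, authorship 1..2....3...
After op 3 (move_left): buffer="bwabjkiubdvo" (len 12), cursors c1@0 c2@3 c3@8, authorship 1..2....3...
After op 4 (insert('d')): buffer="dbwadbjkiudbdvo" (len 15), cursors c1@1 c2@5 c3@11, authorship 11..22....33...
After op 5 (move_right): buffer="dbwadbjkiudbdvo" (len 15), cursors c1@2 c2@6 c3@12, authorship 11..22....33...
After op 6 (move_left): buffer="dbwadbjkiudbdvo" (len 15), cursors c1@1 c2@5 c3@11, authorship 11..22....33...
After op 7 (move_right): buffer="dbwadbjkiudbdvo" (len 15), cursors c1@2 c2@6 c3@12, authorship 11..22....33...
After op 8 (insert('c')): buffer="dbcwadbcjkiudbcdvo" (len 18), cursors c1@3 c2@8 c3@15, authorship 111..222....333...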